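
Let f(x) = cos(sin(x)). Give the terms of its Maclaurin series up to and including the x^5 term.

5*x^4/24 - x^2/2 + 1

Plug the Maclaurin series of the inner function into that of the outer and collect terms.
[x^0] = 1;  [x^1] = 0;  [x^2] = -1/2;  [x^3] = 0;  [x^4] = 5/24;  [x^5] = 0.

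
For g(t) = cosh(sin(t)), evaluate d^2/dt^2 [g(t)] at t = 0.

1

Compose series: expand the inner function first, then feed it into the outer expansion.
The coefficient of t^2 in the expansion is 1/2, so g′′(0) = 2! * (1/2) = 1.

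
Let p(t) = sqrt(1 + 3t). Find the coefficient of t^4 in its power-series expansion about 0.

Use the known series and substitute for the argument.
p(0) = 1
p′(0) = 3/2
p′′(0) = -9/4
p′′′(0) = 81/8
p^(4)(0) = -1215/16

-405/128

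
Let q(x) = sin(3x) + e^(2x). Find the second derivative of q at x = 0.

4

Expand each term separately and add.
From the series, [x^2] q = 2; multiply by 2! = 2 to get 4.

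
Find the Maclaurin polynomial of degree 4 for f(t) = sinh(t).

Use the known series and substitute for the argument.
f(0) = 0
f′(0) = 1
f′′(0) = 0
f′′′(0) = 1
f^(4)(0) = 0
Then c_k = f^(k)(0)/k! gives each Taylor coefficient.

t^3/6 + t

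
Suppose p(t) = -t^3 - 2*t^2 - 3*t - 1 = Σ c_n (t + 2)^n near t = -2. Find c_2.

4

p(-2) = 5
p′(-2) = -7
p′′(-2) = 8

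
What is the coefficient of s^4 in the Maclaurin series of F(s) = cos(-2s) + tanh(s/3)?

Add the two expansions coefficient-wise.
F(0) = 1
F′(0) = 1/3
F′′(0) = -4
F′′′(0) = -2/27
F^(4)(0) = 16

2/3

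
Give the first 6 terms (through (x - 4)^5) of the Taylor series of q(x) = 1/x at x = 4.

Use the known series and substitute for the argument.
[(x - 4)^0] = 1/4;  [(x - 4)^1] = -1/16;  [(x - 4)^2] = 1/64;  [(x - 4)^3] = -1/256;  [(x - 4)^4] = 1/1024;  [(x - 4)^5] = -1/4096.

-(x - 4)^5/4096 + (x - 4)^4/1024 - (x - 4)^3/256 + (x - 4)^2/64 - (x - 4)/16 + 1/4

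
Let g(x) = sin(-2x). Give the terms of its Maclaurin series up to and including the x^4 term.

Compute the successive derivatives at the expansion point and divide by k!.

4*x^3/3 - 2*x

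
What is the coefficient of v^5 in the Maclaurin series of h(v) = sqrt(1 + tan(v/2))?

601/122880

Plug the Maclaurin series of the inner function into that of the outer and collect terms.
h(0) = 1
h′(0) = 1/4
h′′(0) = -1/16
h′′′(0) = 11/64
h^(4)(0) = -47/256
h^(5)(0) = 601/1024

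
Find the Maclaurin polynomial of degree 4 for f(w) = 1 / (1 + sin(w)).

2*w^4/3 - 5*w^3/6 + w^2 - w + 1

Write 1/(1+u) = 1 - u + u^2 - u^3 + ... and substitute the series for u.
f(0) = 1
f′(0) = -1
f′′(0) = 2
f′′′(0) = -5
f^(4)(0) = 16
The Taylor polynomial is Σ f^(k)(0)/k! · w^k.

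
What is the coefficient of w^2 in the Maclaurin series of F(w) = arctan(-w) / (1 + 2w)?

Expand each factor separately, then convolve coefficients.
F(0) = 0
F′(0) = -1
F′′(0) = 4
So c_2 = F′′(0)/2! = 2.

2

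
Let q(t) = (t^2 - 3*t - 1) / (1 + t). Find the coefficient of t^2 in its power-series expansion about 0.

3

Distribute the polynomial across the series and collect like powers.
q(0) = -1
q′(0) = -2
q′′(0) = 6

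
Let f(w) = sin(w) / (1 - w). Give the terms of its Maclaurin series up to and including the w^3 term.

5*w^3/6 + w^2 + w

Write out both Maclaurin series and multiply, keeping only the needed powers.
f(0) = 0
f′(0) = 1
f′′(0) = 2
f′′′(0) = 5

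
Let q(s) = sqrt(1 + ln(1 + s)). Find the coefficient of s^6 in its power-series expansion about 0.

-22819/46080

Let u equal the inner series; expand the outer function in u and truncate.
q(0) = 1
q′(0) = 1/2
q′′(0) = -3/4
q′′′(0) = 17/8
q^(4)(0) = -143/16
q^(5)(0) = 1609/32
q^(6)(0) = -22819/64
Dividing each by k! gives the coefficients c_0, ..., c_6.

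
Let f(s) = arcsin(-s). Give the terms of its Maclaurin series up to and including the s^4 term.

Apply the Taylor formula c_k = f^(k)(a)/k!.
f(0) = 0
f′(0) = -1
f′′(0) = 0
f′′′(0) = -1
f^(4)(0) = 0

-s^3/6 - s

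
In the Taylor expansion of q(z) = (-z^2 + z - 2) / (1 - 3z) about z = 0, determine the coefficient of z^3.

-48

Distribute the polynomial across the series and collect like powers.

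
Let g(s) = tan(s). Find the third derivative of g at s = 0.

Differentiate repeatedly and evaluate at the center.
From the series, [s^3] g = 1/3; multiply by 3! = 6 to get 2.

2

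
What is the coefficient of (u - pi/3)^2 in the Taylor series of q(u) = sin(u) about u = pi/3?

q(pi/3) = sqrt(3)/2
q′(pi/3) = 1/2
q′′(pi/3) = -sqrt(3)/2

-sqrt(3)/4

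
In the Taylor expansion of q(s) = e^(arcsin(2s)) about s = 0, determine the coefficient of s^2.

2

Plug the Maclaurin series of the inner function into that of the outer and collect terms.
q(0) = 1
q′(0) = 2
q′′(0) = 4
So c_2 = q′′(0)/2! = 2.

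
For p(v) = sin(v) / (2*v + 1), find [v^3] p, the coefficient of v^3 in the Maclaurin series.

23/6

Use 1/(1 - r) = Σ r^k on the denominator, then take the Cauchy product.
p(0) = 0
p′(0) = 1
p′′(0) = -4
p′′′(0) = 23
So c_3 = p′′′(0)/3! = 23/6.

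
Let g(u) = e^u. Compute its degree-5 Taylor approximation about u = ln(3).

Differentiate repeatedly and evaluate at the center.
g(ln(3)) = 3
g′(ln(3)) = 3
g′′(ln(3)) = 3
g′′′(ln(3)) = 3
g^(4)(ln(3)) = 3
g^(5)(ln(3)) = 3
Dividing each by k! gives the coefficients c_0, ..., c_5.

(u - ln(3))^5/40 + (u - ln(3))^4/8 + (u - ln(3))^3/2 + 3*(u - ln(3))^2/2 + 3*(u - ln(3)) + 3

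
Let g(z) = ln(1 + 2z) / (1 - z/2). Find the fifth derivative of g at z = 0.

Expand each factor separately, then convolve coefficients.
The coefficient of z^5 in the expansion is 593/120, so g^(5)(0) = 5! * (593/120) = 593.

593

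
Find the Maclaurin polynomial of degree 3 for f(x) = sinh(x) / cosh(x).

Write the quotient as an unknown series and match coefficients against numerator = denominator · series.
[x^0] = 0;  [x^1] = 1;  [x^2] = 0;  [x^3] = -1/3.

-x^3/3 + x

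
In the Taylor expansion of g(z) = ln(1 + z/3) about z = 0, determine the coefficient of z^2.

Differentiate repeatedly and evaluate at the center.
g(0) = 0
g′(0) = 1/3
g′′(0) = -1/9
So c_2 = g′′(0)/2! = -1/18.

-1/18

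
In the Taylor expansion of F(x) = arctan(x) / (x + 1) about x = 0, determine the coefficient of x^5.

Use 1/(1 - r) = Σ r^k on the denominator, then take the Cauchy product.

13/15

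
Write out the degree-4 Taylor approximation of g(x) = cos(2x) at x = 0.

2*x^4/3 - 2*x^2 + 1

Compute the successive derivatives at the expansion point and divide by k!.
g(0) = 1
g′(0) = 0
g′′(0) = -4
g′′′(0) = 0
g^(4)(0) = 16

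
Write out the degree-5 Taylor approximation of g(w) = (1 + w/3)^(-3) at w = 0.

Compute the successive derivatives at the expansion point and divide by k!.
[w^0] = 1;  [w^1] = -1;  [w^2] = 2/3;  [w^3] = -10/27;  [w^4] = 5/27;  [w^5] = -7/81.

-7*w^5/81 + 5*w^4/27 - 10*w^3/27 + 2*w^2/3 - w + 1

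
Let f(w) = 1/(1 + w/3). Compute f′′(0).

Apply the Taylor formula c_k = f^(k)(a)/k!.
The coefficient of w^2 in the expansion is 1/9, so f′′(0) = 2! * (1/9) = 2/9.

2/9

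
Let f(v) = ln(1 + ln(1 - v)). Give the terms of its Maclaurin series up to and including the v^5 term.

Plug the Maclaurin series of the inner function into that of the outer and collect terms.
f(0) = 0
f′(0) = -1
f′′(0) = -2
f′′′(0) = -7
f^(4)(0) = -35
f^(5)(0) = -228
The Taylor polynomial is Σ f^(k)(0)/k! · v^k.

-19*v^5/10 - 35*v^4/24 - 7*v^3/6 - v^2 - v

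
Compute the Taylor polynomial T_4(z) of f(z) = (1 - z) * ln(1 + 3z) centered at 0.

Distribute the polynomial across the series and collect like powers.
f(0) = 0
f′(0) = 3
f′′(0) = -15
f′′′(0) = 81
f^(4)(0) = -702

-117*z^4/4 + 27*z^3/2 - 15*z^2/2 + 3*z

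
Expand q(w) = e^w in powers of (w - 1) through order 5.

e*(w - 1)^5/120 + e*(w - 1)^4/24 + e*(w - 1)^3/6 + e*(w - 1)^2/2 + e*(w - 1) + e

q(1) = e
q′(1) = e
q′′(1) = e
q′′′(1) = e
q^(4)(1) = e
q^(5)(1) = e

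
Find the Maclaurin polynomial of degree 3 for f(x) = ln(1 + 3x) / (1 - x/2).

15*x^3/2 - 3*x^2 + 3*x

Take the Cauchy product of the two expansions.
f(0) = 0
f′(0) = 3
f′′(0) = -6
f′′′(0) = 45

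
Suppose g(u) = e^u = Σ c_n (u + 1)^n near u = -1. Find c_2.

g(-1) = e^(-1)
g′(-1) = e^(-1)
g′′(-1) = e^(-1)
Then c_k = g^(k)(-1)/k! gives each Taylor coefficient.

e^(-1)/2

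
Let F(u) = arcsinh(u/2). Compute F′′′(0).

From the series, [u^3] F = -1/48; multiply by 3! = 6 to get -1/8.

-1/8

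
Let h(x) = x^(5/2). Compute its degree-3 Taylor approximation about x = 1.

Apply the Taylor formula c_k = f^(k)(a)/k!.

5*(x - 1)^3/16 + 15*(x - 1)^2/8 + 5*(x - 1)/2 + 1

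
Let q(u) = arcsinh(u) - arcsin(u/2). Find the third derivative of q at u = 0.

Combine the two series term by term.
The coefficient of u^3 in the expansion is -3/16, so q′′′(0) = 3! * (-3/16) = -9/8.

-9/8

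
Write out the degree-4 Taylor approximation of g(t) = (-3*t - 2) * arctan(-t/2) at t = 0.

-t^4/8 - t^3/12 + 3*t^2/2 + t

Multiply each power in the prefactor through the base expansion.
g(0) = 0
g′(0) = 1
g′′(0) = 3
g′′′(0) = -1/2
g^(4)(0) = -3
Dividing each by k! gives the coefficients c_0, ..., c_4.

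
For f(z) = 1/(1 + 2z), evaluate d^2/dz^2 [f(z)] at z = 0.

From the series, [z^2] f = 4; multiply by 2! = 2 to get 8.

8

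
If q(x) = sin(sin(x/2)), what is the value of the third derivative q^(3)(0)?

-1/4

Let u equal the inner series; expand the outer function in u and truncate.
From the series, [x^3] q = -1/24; multiply by 3! = 6 to get -1/4.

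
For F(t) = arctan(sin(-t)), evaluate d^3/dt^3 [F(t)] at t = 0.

3

Compose series: expand the inner function first, then feed it into the outer expansion.
The coefficient of t^3 in the expansion is 1/2, so F′′′(0) = 3! * (1/2) = 3.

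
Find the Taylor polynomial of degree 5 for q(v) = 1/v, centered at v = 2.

-(v - 2)^5/64 + (v - 2)^4/32 - (v - 2)^3/16 + (v - 2)^2/8 - (v - 2)/4 + 1/2

Differentiate repeatedly and evaluate at the center.
[(v - 2)^0] = 1/2;  [(v - 2)^1] = -1/4;  [(v - 2)^2] = 1/8;  [(v - 2)^3] = -1/16;  [(v - 2)^4] = 1/32;  [(v - 2)^5] = -1/64.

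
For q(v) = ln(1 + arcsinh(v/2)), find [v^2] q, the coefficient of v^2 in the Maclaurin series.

-1/8

Plug the Maclaurin series of the inner function into that of the outer and collect terms.
[v^0] = 0;  [v^1] = 1/2;  [v^2] = -1/8.
So c_2 = q′′(0)/2! = -1/8.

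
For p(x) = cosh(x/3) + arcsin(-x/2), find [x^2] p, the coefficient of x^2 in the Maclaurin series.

Combine the two series term by term.
p(0) = 1
p′(0) = -1/2
p′′(0) = 1/9
The Taylor polynomial is Σ p^(k)(0)/k! · x^k.

1/18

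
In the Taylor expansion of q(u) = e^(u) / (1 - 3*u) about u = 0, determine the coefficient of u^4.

Expand 1/(denominator) as a geometric series and multiply by the numerator's series.
[u^0] = 1;  [u^1] = 4;  [u^2] = 25/2;  [u^3] = 113/3;  [u^4] = 2713/24.

2713/24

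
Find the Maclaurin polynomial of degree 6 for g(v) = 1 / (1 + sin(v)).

17*v^6/45 - 61*v^5/120 + 2*v^4/3 - 5*v^3/6 + v^2 - v + 1

Expand as Σ (-1)^k u^k with u equal to the inner function's series.
g(0) = 1
g′(0) = -1
g′′(0) = 2
g′′′(0) = -5
g^(4)(0) = 16
g^(5)(0) = -61
g^(6)(0) = 272
Dividing each by k! gives the coefficients c_0, ..., c_6.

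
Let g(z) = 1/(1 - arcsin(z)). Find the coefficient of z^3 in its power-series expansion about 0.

7/6

Compose series: expand the inner function first, then feed it into the outer expansion.
g(0) = 1
g′(0) = 1
g′′(0) = 2
g′′′(0) = 7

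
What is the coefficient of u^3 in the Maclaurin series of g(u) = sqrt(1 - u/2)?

-1/128

g(0) = 1
g′(0) = -1/4
g′′(0) = -1/16
g′′′(0) = -3/64
Then c_k = g^(k)(0)/k! gives each Taylor coefficient.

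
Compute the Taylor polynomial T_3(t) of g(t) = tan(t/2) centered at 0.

t^3/24 + t/2

Apply the Taylor formula c_k = f^(k)(a)/k!.
g(0) = 0
g′(0) = 1/2
g′′(0) = 0
g′′′(0) = 1/4
Dividing each by k! gives the coefficients c_0, ..., c_3.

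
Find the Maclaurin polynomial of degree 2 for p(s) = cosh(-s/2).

s^2/8 + 1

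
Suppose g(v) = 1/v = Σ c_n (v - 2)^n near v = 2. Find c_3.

Differentiate repeatedly and evaluate at the center.
g(2) = 1/2
g′(2) = -1/4
g′′(2) = 1/4
g′′′(2) = -3/8

-1/16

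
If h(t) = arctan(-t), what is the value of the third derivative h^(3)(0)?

2

From the series, [t^3] h = 1/3; multiply by 3! = 6 to get 2.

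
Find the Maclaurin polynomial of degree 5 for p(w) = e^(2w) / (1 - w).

Multiply the two series term by term and collect like powers.
p(0) = 1
p′(0) = 3
p′′(0) = 10
p′′′(0) = 38
p^(4)(0) = 168
p^(5)(0) = 872
The Taylor polynomial is Σ p^(k)(0)/k! · w^k.

109*w^5/15 + 7*w^4 + 19*w^3/3 + 5*w^2 + 3*w + 1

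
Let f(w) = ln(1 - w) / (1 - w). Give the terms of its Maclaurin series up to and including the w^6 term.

Write out both Maclaurin series and multiply, keeping only the needed powers.
[w^0] = 0;  [w^1] = -1;  [w^2] = -3/2;  [w^3] = -11/6;  [w^4] = -25/12;  [w^5] = -137/60;  [w^6] = -49/20.

-49*w^6/20 - 137*w^5/60 - 25*w^4/12 - 11*w^3/6 - 3*w^2/2 - w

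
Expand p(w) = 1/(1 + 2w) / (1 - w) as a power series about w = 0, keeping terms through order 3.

Write out both Maclaurin series and multiply, keeping only the needed powers.
[w^0] = 1;  [w^1] = -1;  [w^2] = 3;  [w^3] = -5.

-5*w^3 + 3*w^2 - w + 1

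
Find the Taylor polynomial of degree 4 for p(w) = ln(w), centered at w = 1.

p(1) = 0
p′(1) = 1
p′′(1) = -1
p′′′(1) = 2
p^(4)(1) = -6

-(w - 1)^4/4 + (w - 1)^3/3 - (w - 1)^2/2 + (w - 1)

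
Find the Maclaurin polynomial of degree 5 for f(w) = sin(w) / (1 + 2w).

1841*w^5/120 - 23*w^4/3 + 23*w^3/6 - 2*w^2 + w

Write out both Maclaurin series and multiply, keeping only the needed powers.
[w^0] = 0;  [w^1] = 1;  [w^2] = -2;  [w^3] = 23/6;  [w^4] = -23/3;  [w^5] = 1841/120.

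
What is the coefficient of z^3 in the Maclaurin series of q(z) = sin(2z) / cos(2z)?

8/3

Divide the numerator series by the denominator series (power-series long division).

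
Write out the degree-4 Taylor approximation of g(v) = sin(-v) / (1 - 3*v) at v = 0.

-53*v^4/2 - 53*v^3/6 - 3*v^2 - v

Use 1/(1 - r) = Σ r^k on the denominator, then take the Cauchy product.
g(0) = 0
g′(0) = -1
g′′(0) = -6
g′′′(0) = -53
g^(4)(0) = -636
The Taylor polynomial is Σ g^(k)(0)/k! · v^k.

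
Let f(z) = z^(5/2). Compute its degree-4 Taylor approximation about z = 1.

Compute the successive derivatives at the expansion point and divide by k!.
[(z - 1)^0] = 1;  [(z - 1)^1] = 5/2;  [(z - 1)^2] = 15/8;  [(z - 1)^3] = 5/16;  [(z - 1)^4] = -5/128.

-5*(z - 1)^4/128 + 5*(z - 1)^3/16 + 15*(z - 1)^2/8 + 5*(z - 1)/2 + 1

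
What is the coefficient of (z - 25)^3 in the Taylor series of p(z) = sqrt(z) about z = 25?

1/50000

[(z - 25)^0] = 5;  [(z - 25)^1] = 1/10;  [(z - 25)^2] = -1/1000;  [(z - 25)^3] = 1/50000.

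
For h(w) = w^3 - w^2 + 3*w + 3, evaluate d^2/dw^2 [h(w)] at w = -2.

Apply the Taylor formula c_k = f^(k)(a)/k!.
The coefficient of (w + 2)^2 in the expansion is -7, so h′′(-2) = 2! * (-7) = -14.

-14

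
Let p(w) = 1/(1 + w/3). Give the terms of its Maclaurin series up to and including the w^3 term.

-w^3/27 + w^2/9 - w/3 + 1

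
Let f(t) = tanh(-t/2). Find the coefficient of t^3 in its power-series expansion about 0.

f(0) = 0
f′(0) = -1/2
f′′(0) = 0
f′′′(0) = 1/4

1/24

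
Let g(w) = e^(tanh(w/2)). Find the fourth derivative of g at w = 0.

-7/16

Compose series: expand the inner function first, then feed it into the outer expansion.
The coefficient of w^4 in the expansion is -7/384, so g^(4)(0) = 4! * (-7/384) = -7/16.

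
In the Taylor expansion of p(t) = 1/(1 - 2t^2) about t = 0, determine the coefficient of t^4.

p(0) = 1
p′(0) = 0
p′′(0) = 4
p′′′(0) = 0
p^(4)(0) = 96

4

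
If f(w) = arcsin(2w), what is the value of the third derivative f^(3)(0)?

8

The coefficient of w^3 in the expansion is 4/3, so f′′′(0) = 3! * (4/3) = 8.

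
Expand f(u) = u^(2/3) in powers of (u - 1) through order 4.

-7*(u - 1)^4/243 + 4*(u - 1)^3/81 - (u - 1)^2/9 + 2*(u - 1)/3 + 1

[(u - 1)^0] = 1;  [(u - 1)^1] = 2/3;  [(u - 1)^2] = -1/9;  [(u - 1)^3] = 4/81;  [(u - 1)^4] = -7/243.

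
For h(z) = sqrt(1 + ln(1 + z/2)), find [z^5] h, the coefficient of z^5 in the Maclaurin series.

Substitute the inner expansion into the outer series and collect powers.

1609/122880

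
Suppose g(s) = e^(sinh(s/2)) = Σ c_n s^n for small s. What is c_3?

1/24

Substitute the inner expansion into the outer series and collect powers.
g(0) = 1
g′(0) = 1/2
g′′(0) = 1/4
g′′′(0) = 1/4
So c_3 = g′′′(0)/3! = 1/24.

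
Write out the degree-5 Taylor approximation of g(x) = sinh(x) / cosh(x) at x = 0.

2*x^5/15 - x^3/3 + x

Divide the numerator series by the denominator series (power-series long division).
g(0) = 0
g′(0) = 1
g′′(0) = 0
g′′′(0) = -2
g^(4)(0) = 0
g^(5)(0) = 16
Dividing each by k! gives the coefficients c_0, ..., c_5.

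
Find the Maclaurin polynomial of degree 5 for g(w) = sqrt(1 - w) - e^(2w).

Combine the two series term by term.
g(0) = 0
g′(0) = -5/2
g′′(0) = -17/4
g′′′(0) = -67/8
g^(4)(0) = -271/16
g^(5)(0) = -1129/32

-1129*w^5/3840 - 271*w^4/384 - 67*w^3/48 - 17*w^2/8 - 5*w/2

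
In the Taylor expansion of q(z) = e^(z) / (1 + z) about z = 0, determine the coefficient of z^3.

-1/3

Expand each factor separately, then convolve coefficients.
q(0) = 1
q′(0) = 0
q′′(0) = 1
q′′′(0) = -2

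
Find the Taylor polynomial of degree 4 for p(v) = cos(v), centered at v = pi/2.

p(pi/2) = 0
p′(pi/2) = -1
p′′(pi/2) = 0
p′′′(pi/2) = 1
p^(4)(pi/2) = 0

(v - pi/2)^3/6 - (v - pi/2)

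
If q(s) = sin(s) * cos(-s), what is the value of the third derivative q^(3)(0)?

Write out both Maclaurin series and multiply, keeping only the needed powers.
The coefficient of s^3 in the expansion is -2/3, so q′′′(0) = 3! * (-2/3) = -4.

-4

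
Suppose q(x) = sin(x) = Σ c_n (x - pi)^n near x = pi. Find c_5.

-1/120

q(pi) = 0
q′(pi) = -1
q′′(pi) = 0
q′′′(pi) = 1
q^(4)(pi) = 0
q^(5)(pi) = -1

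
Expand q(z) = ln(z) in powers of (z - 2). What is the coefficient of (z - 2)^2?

-1/8

q(2) = ln(2)
q′(2) = 1/2
q′′(2) = -1/4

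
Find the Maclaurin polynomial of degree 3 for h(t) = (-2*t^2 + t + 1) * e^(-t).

7*t^3/3 - 5*t^2/2 + 1

Multiply each power in the prefactor through the base expansion.
h(0) = 1
h′(0) = 0
h′′(0) = -5
h′′′(0) = 14
Dividing each by k! gives the coefficients c_0, ..., c_3.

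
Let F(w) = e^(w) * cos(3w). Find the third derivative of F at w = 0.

Take the Cauchy product of the two expansions.
The coefficient of w^3 in the expansion is -13/3, so F′′′(0) = 3! * (-13/3) = -26.

-26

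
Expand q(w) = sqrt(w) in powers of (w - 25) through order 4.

q(25) = 5
q′(25) = 1/10
q′′(25) = -1/500
q′′′(25) = 3/25000
q^(4)(25) = -3/250000

-(w - 25)^4/2000000 + (w - 25)^3/50000 - (w - 25)^2/1000 + (w - 25)/10 + 5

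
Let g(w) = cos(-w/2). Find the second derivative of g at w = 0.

-1/4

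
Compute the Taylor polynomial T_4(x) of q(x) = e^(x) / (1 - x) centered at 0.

Multiply the two series term by term and collect like powers.
q(0) = 1
q′(0) = 2
q′′(0) = 5
q′′′(0) = 16
q^(4)(0) = 65
Dividing each by k! gives the coefficients c_0, ..., c_4.

65*x^4/24 + 8*x^3/3 + 5*x^2/2 + 2*x + 1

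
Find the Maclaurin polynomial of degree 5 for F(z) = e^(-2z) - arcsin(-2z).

Combine the two series term by term.
F(0) = 1
F′(0) = 0
F′′(0) = 4
F′′′(0) = 0
F^(4)(0) = 16
F^(5)(0) = 256
Then c_k = F^(k)(0)/k! gives each Taylor coefficient.

32*z^5/15 + 2*z^4/3 + 2*z^2 + 1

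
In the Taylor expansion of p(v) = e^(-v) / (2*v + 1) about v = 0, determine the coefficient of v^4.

Expand 1/(denominator) as a geometric series and multiply by the numerator's series.
p(0) = 1
p′(0) = -3
p′′(0) = 13
p′′′(0) = -79
p^(4)(0) = 633
So c_4 = p^(4)(0)/4! = 211/8.

211/8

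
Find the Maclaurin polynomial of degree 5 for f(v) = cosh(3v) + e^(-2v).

Expand each term separately and add.
[v^0] = 2;  [v^1] = -2;  [v^2] = 13/2;  [v^3] = -4/3;  [v^4] = 97/24;  [v^5] = -4/15.

-4*v^5/15 + 97*v^4/24 - 4*v^3/3 + 13*v^2/2 - 2*v + 2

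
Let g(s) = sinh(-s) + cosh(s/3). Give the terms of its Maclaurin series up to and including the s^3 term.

Combine the two series term by term.
g(0) = 1
g′(0) = -1
g′′(0) = 1/9
g′′′(0) = -1

-s^3/6 + s^2/18 - s + 1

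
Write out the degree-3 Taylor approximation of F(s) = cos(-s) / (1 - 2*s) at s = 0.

7*s^3 + 7*s^2/2 + 2*s + 1

Use 1/(1 - r) = Σ r^k on the denominator, then take the Cauchy product.
F(0) = 1
F′(0) = 2
F′′(0) = 7
F′′′(0) = 42
Dividing each by k! gives the coefficients c_0, ..., c_3.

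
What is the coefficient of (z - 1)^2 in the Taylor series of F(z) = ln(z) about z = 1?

[(z - 1)^0] = 0;  [(z - 1)^1] = 1;  [(z - 1)^2] = -1/2.
So c_2 = F′′(1)/2! = -1/2.

-1/2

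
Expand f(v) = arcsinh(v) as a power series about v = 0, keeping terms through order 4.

[v^0] = 0;  [v^1] = 1;  [v^2] = 0;  [v^3] = -1/6;  [v^4] = 0.

-v^3/6 + v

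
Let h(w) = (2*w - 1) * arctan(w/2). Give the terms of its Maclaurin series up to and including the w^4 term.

-w^4/12 + w^3/24 + w^2 - w/2

Distribute the polynomial across the series and collect like powers.
h(0) = 0
h′(0) = -1/2
h′′(0) = 2
h′′′(0) = 1/4
h^(4)(0) = -2
Then c_k = h^(k)(0)/k! gives each Taylor coefficient.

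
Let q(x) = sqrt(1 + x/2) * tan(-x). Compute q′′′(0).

Take the Cauchy product of the two expansions.
From the series, [x^3] q = -29/96; multiply by 3! = 6 to get -29/16.

-29/16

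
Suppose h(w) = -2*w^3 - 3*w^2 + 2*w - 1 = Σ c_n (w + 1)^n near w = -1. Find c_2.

[(w + 1)^0] = -4;  [(w + 1)^1] = 2;  [(w + 1)^2] = 3.

3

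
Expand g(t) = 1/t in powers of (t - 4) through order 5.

Compute the successive derivatives at the expansion point and divide by k!.

-(t - 4)^5/4096 + (t - 4)^4/1024 - (t - 4)^3/256 + (t - 4)^2/64 - (t - 4)/16 + 1/4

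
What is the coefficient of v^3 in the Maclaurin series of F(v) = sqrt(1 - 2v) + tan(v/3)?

Add the two expansions coefficient-wise.
F(0) = 1
F′(0) = -2/3
F′′(0) = -1
F′′′(0) = -79/27
Then c_k = F^(k)(0)/k! gives each Taylor coefficient.

-79/162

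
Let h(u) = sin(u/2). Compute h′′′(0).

-1/8

Compute the successive derivatives at the expansion point and divide by k!.
The coefficient of u^3 in the expansion is -1/48, so h′′′(0) = 3! * (-1/48) = -1/8.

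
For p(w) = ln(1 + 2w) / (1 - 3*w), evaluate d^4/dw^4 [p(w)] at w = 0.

960

Expand 1/(denominator) as a geometric series and multiply by the numerator's series.
From the series, [w^4] p = 40; multiply by 4! = 24 to get 960.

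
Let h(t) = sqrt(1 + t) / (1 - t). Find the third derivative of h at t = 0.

Multiply the two series term by term and collect like powers.
The coefficient of t^3 in the expansion is 23/16, so h′′′(0) = 3! * (23/16) = 69/8.

69/8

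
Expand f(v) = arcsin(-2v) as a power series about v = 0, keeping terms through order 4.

[v^0] = 0;  [v^1] = -2;  [v^2] = 0;  [v^3] = -4/3;  [v^4] = 0.

-4*v^3/3 - 2*v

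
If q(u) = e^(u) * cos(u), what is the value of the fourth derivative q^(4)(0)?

-4

Take the Cauchy product of the two expansions.
The coefficient of u^4 in the expansion is -1/6, so q^(4)(0) = 4! * (-1/6) = -4.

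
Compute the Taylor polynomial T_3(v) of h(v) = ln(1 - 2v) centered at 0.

-8*v^3/3 - 2*v^2 - 2*v

Compute the successive derivatives at the expansion point and divide by k!.
h(0) = 0
h′(0) = -2
h′′(0) = -4
h′′′(0) = -16
The Taylor polynomial is Σ h^(k)(0)/k! · v^k.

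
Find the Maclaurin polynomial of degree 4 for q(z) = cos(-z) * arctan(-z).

Write out both Maclaurin series and multiply, keeping only the needed powers.
q(0) = 0
q′(0) = -1
q′′(0) = 0
q′′′(0) = 5
q^(4)(0) = 0
Dividing each by k! gives the coefficients c_0, ..., c_4.

5*z^3/6 - z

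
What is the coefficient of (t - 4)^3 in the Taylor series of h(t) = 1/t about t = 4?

Use the known series and substitute for the argument.
So c_3 = h′′′(4)/3! = -1/256.

-1/256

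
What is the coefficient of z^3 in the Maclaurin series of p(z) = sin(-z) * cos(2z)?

13/6

Write out both Maclaurin series and multiply, keeping only the needed powers.
p(0) = 0
p′(0) = -1
p′′(0) = 0
p′′′(0) = 13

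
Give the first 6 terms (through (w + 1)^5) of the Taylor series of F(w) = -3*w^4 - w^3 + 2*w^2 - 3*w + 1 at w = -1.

F(-1) = 4
F′(-1) = 2
F′′(-1) = -26
F′′′(-1) = 66
F^(4)(-1) = -72
F^(5)(-1) = 0
Dividing each by k! gives the coefficients c_0, ..., c_5.

-3*(w + 1)^4 + 11*(w + 1)^3 - 13*(w + 1)^2 + 2*(w + 1) + 4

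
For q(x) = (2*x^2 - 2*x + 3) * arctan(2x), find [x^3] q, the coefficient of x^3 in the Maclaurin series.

-4

Shift and add copies of the series according to the polynomial's terms.
[x^0] = 0;  [x^1] = 6;  [x^2] = -4;  [x^3] = -4.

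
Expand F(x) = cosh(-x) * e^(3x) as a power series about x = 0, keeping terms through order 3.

Multiply the two series term by term and collect like powers.
F(0) = 1
F′(0) = 3
F′′(0) = 10
F′′′(0) = 36
Dividing each by k! gives the coefficients c_0, ..., c_3.

6*x^3 + 5*x^2 + 3*x + 1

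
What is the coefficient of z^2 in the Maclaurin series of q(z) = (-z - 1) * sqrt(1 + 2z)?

Shift and add copies of the series according to the polynomial's terms.
q(0) = -1
q′(0) = -2
q′′(0) = -1
The Taylor polynomial is Σ q^(k)(0)/k! · z^k.

-1/2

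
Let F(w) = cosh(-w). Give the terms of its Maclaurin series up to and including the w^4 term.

[w^0] = 1;  [w^1] = 0;  [w^2] = 1/2;  [w^3] = 0;  [w^4] = 1/24.

w^4/24 + w^2/2 + 1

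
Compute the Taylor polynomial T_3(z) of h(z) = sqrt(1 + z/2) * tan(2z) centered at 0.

125*z^3/48 + z^2/2 + 2*z

Take the Cauchy product of the two expansions.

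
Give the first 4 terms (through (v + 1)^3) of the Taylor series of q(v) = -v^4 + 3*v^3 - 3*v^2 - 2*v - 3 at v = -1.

q(-1) = -8
q′(-1) = 17
q′′(-1) = -36
q′′′(-1) = 42

7*(v + 1)^3 - 18*(v + 1)^2 + 17*(v + 1) - 8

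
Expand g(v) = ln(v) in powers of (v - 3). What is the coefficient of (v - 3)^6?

-1/4374

Use the known series and substitute for the argument.
So c_6 = g^(6)(3)/6! = -1/4374.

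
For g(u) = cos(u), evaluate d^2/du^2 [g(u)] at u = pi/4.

The coefficient of (u - pi/4)^2 in the expansion is -sqrt(2)/4, so g′′(pi/4) = 2! * (-sqrt(2)/4) = -sqrt(2)/2.

-sqrt(2)/2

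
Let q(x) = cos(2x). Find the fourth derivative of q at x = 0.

16

From the series, [x^4] q = 2/3; multiply by 4! = 24 to get 16.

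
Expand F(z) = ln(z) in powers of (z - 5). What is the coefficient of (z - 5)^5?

1/15625

c_5 = F^(5)(5)/5! = 1/15625.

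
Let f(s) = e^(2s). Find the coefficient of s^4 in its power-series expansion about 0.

2/3

Use the known series and substitute for the argument.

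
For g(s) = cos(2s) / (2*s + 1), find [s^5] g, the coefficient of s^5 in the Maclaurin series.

Use 1/(1 - r) = Σ r^k on the denominator, then take the Cauchy product.
g(0) = 1
g′(0) = -2
g′′(0) = 4
g′′′(0) = -24
g^(4)(0) = 208
g^(5)(0) = -2080

-52/3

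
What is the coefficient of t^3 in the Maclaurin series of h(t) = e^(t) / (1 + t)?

-1/3

Multiply the two series term by term and collect like powers.
[t^0] = 1;  [t^1] = 0;  [t^2] = 1/2;  [t^3] = -1/3.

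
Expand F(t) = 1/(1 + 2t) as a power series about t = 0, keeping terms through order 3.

Differentiate repeatedly and evaluate at the center.

-8*t^3 + 4*t^2 - 2*t + 1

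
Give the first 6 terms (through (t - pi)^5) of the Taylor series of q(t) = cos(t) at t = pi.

-(t - pi)^4/24 + (t - pi)^2/2 - 1

q(pi) = -1
q′(pi) = 0
q′′(pi) = 1
q′′′(pi) = 0
q^(4)(pi) = -1
q^(5)(pi) = 0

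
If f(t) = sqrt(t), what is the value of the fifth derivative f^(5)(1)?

Compute the successive derivatives at the expansion point and divide by k!.
The coefficient of (t - 1)^5 in the expansion is 7/256, so f^(5)(1) = 5! * (7/256) = 105/32.

105/32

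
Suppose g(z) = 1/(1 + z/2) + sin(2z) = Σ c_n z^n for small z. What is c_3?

Expand each term separately and add.
So c_3 = g′′′(0)/3! = -35/24.

-35/24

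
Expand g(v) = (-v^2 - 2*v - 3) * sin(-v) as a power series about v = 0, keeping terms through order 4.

Shift and add copies of the series according to the polynomial's terms.
g(0) = 0
g′(0) = 3
g′′(0) = 4
g′′′(0) = 3
g^(4)(0) = -8
The Taylor polynomial is Σ g^(k)(0)/k! · v^k.

-v^4/3 + v^3/2 + 2*v^2 + 3*v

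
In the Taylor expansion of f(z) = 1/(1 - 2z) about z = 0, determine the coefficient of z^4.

[z^0] = 1;  [z^1] = 2;  [z^2] = 4;  [z^3] = 8;  [z^4] = 16.

16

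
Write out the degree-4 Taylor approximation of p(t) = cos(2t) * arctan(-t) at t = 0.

Write out both Maclaurin series and multiply, keeping only the needed powers.

7*t^3/3 - t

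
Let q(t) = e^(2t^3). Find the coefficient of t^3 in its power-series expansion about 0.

q(0) = 1
q′(0) = 0
q′′(0) = 0
q′′′(0) = 12
So c_3 = q′′′(0)/3! = 2.

2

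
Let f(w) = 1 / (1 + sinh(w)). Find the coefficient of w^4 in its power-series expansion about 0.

4/3

Use the geometric series for the reciprocal, then substitute.
f(0) = 1
f′(0) = -1
f′′(0) = 2
f′′′(0) = -7
f^(4)(0) = 32
Dividing each by k! gives the coefficients c_0, ..., c_4.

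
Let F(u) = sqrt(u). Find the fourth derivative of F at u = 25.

From the series, [(u - 25)^4] F = -1/2000000; multiply by 4! = 24 to get -3/250000.

-3/250000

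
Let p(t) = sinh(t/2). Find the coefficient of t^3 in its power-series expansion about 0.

1/48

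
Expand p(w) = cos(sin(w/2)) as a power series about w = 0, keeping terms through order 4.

Compose series: expand the inner function first, then feed it into the outer expansion.
p(0) = 1
p′(0) = 0
p′′(0) = -1/4
p′′′(0) = 0
p^(4)(0) = 5/16

5*w^4/384 - w^2/8 + 1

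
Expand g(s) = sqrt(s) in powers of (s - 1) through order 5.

[(s - 1)^0] = 1;  [(s - 1)^1] = 1/2;  [(s - 1)^2] = -1/8;  [(s - 1)^3] = 1/16;  [(s - 1)^4] = -5/128;  [(s - 1)^5] = 7/256.

7*(s - 1)^5/256 - 5*(s - 1)^4/128 + (s - 1)^3/16 - (s - 1)^2/8 + (s - 1)/2 + 1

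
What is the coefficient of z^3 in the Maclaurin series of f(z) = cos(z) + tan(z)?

1/3

Add the two expansions coefficient-wise.
f(0) = 1
f′(0) = 1
f′′(0) = -1
f′′′(0) = 2
The Taylor polynomial is Σ f^(k)(0)/k! · z^k.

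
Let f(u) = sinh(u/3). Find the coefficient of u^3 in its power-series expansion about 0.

1/162

f(0) = 0
f′(0) = 1/3
f′′(0) = 0
f′′′(0) = 1/27
Dividing each by k! gives the coefficients c_0, ..., c_3.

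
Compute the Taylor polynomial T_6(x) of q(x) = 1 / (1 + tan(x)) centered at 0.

122*x^6/45 - 32*x^5/15 + 5*x^4/3 - 4*x^3/3 + x^2 - x + 1

Write 1/(1+u) = 1 - u + u^2 - u^3 + ... and substitute the series for u.
q(0) = 1
q′(0) = -1
q′′(0) = 2
q′′′(0) = -8
q^(4)(0) = 40
q^(5)(0) = -256
q^(6)(0) = 1952
Dividing each by k! gives the coefficients c_0, ..., c_6.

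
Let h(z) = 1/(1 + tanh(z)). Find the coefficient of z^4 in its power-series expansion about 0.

Let u equal the inner series; expand the outer function in u and truncate.
[z^0] = 1;  [z^1] = -1;  [z^2] = 1;  [z^3] = -2/3;  [z^4] = 1/3.
So c_4 = h^(4)(0)/4! = 1/3.

1/3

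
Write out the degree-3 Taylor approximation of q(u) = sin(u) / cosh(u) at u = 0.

Write the quotient as an unknown series and match coefficients against numerator = denominator · series.
[u^0] = 0;  [u^1] = 1;  [u^2] = 0;  [u^3] = -2/3.

-2*u^3/3 + u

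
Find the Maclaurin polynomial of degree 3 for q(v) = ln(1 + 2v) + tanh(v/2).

21*v^3/8 - 2*v^2 + 5*v/2

Combine the two series term by term.
[v^0] = 0;  [v^1] = 5/2;  [v^2] = -2;  [v^3] = 21/8.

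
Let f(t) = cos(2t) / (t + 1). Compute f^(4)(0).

-8

Multiply the numerator's expansion by the denominator's geometric series.
From the series, [t^4] f = -1/3; multiply by 4! = 24 to get -8.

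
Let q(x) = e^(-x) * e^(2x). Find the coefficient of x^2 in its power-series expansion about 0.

1/2

Take the Cauchy product of the two expansions.
q(0) = 1
q′(0) = 1
q′′(0) = 1
Then c_k = q^(k)(0)/k! gives each Taylor coefficient.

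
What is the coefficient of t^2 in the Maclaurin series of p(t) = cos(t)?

-1/2

p(0) = 1
p′(0) = 0
p′′(0) = -1
Dividing each by k! gives the coefficients c_0, ..., c_2.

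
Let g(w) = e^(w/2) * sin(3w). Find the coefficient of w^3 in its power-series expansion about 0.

Take the Cauchy product of the two expansions.
g(0) = 0
g′(0) = 3
g′′(0) = 3
g′′′(0) = -99/4
Dividing each by k! gives the coefficients c_0, ..., c_3.

-33/8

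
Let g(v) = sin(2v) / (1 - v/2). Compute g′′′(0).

-5

Take the Cauchy product of the two expansions.
The coefficient of v^3 in the expansion is -5/6, so g′′′(0) = 3! * (-5/6) = -5.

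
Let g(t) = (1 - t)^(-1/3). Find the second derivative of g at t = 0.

4/9

Compute the successive derivatives at the expansion point and divide by k!.
From the series, [t^2] g = 2/9; multiply by 2! = 2 to get 4/9.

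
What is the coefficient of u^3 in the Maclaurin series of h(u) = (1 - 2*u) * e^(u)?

Distribute the polynomial across the series and collect like powers.
h(0) = 1
h′(0) = -1
h′′(0) = -3
h′′′(0) = -5
So c_3 = h′′′(0)/3! = -5/6.

-5/6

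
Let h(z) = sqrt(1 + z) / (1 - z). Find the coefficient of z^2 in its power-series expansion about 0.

Take the Cauchy product of the two expansions.
h(0) = 1
h′(0) = 3/2
h′′(0) = 11/4
So c_2 = h′′(0)/2! = 11/8.

11/8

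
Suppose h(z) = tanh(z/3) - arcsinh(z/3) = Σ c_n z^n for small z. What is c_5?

Add the two expansions coefficient-wise.
h(0) = 0
h′(0) = 0
h′′(0) = 0
h′′′(0) = -1/27
h^(4)(0) = 0
h^(5)(0) = 7/243

7/29160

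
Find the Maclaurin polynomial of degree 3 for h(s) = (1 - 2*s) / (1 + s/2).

Distribute the polynomial across the series and collect like powers.
[s^0] = 1;  [s^1] = -5/2;  [s^2] = 5/4;  [s^3] = -5/8.

-5*s^3/8 + 5*s^2/4 - 5*s/2 + 1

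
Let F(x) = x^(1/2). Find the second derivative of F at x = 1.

-1/4

Apply the Taylor formula c_k = f^(k)(a)/k!.
The coefficient of (x - 1)^2 in the expansion is -1/8, so F′′(1) = 2! * (-1/8) = -1/4.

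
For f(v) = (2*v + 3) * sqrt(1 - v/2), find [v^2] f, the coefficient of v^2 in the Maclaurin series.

-19/32

Distribute the polynomial across the series and collect like powers.
So c_2 = f′′(0)/2! = -19/32.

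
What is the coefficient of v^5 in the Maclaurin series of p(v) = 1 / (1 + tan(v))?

-32/15

Use the geometric series for the reciprocal, then substitute.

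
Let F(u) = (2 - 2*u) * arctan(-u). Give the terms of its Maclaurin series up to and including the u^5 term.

Multiply each power in the prefactor through the base expansion.
F(0) = 0
F′(0) = -2
F′′(0) = 4
F′′′(0) = 4
F^(4)(0) = -16
F^(5)(0) = -48
Dividing each by k! gives the coefficients c_0, ..., c_5.

-2*u^5/5 - 2*u^4/3 + 2*u^3/3 + 2*u^2 - 2*u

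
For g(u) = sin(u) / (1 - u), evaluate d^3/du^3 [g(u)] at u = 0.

Expand each factor separately, then convolve coefficients.
The coefficient of u^3 in the expansion is 5/6, so g′′′(0) = 3! * (5/6) = 5.

5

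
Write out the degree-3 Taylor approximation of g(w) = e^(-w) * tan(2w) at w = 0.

11*w^3/3 - 2*w^2 + 2*w

Write out both Maclaurin series and multiply, keeping only the needed powers.
[w^0] = 0;  [w^1] = 2;  [w^2] = -2;  [w^3] = 11/3.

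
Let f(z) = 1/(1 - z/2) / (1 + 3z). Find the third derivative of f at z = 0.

-555/4

Multiply the two series term by term and collect like powers.
The coefficient of z^3 in the expansion is -185/8, so f′′′(0) = 3! * (-185/8) = -555/4.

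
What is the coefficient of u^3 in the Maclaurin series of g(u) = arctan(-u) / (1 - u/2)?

1/12

Expand each factor separately, then convolve coefficients.
g(0) = 0
g′(0) = -1
g′′(0) = -1
g′′′(0) = 1/2
So c_3 = g′′′(0)/3! = 1/12.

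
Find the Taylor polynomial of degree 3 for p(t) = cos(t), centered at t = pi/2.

Apply the Taylor formula c_k = f^(k)(a)/k!.
p(pi/2) = 0
p′(pi/2) = -1
p′′(pi/2) = 0
p′′′(pi/2) = 1

(t - pi/2)^3/6 - (t - pi/2)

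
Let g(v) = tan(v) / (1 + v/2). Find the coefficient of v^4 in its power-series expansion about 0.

-7/24

Write out both Maclaurin series and multiply, keeping only the needed powers.
g(0) = 0
g′(0) = 1
g′′(0) = -1
g′′′(0) = 7/2
g^(4)(0) = -7
So c_4 = g^(4)(0)/4! = -7/24.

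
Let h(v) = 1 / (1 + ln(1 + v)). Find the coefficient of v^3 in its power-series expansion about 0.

Write 1/(1+u) = 1 - u + u^2 - u^3 + ... and substitute the series for u.
h(0) = 1
h′(0) = -1
h′′(0) = 3
h′′′(0) = -14

-7/3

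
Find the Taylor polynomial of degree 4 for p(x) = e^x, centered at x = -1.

Use the known series and substitute for the argument.
p(-1) = e^(-1)
p′(-1) = e^(-1)
p′′(-1) = e^(-1)
p′′′(-1) = e^(-1)
p^(4)(-1) = e^(-1)

(x + 1)^4*e^(-1)/24 + (x + 1)^3*e^(-1)/6 + (x + 1)^2*e^(-1)/2 + (x + 1)*e^(-1) + e^(-1)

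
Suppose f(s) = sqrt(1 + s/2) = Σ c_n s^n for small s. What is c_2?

-1/32

[s^0] = 1;  [s^1] = 1/4;  [s^2] = -1/32.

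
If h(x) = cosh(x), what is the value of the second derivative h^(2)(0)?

1

The coefficient of x^2 in the expansion is 1/2, so h′′(0) = 2! * (1/2) = 1.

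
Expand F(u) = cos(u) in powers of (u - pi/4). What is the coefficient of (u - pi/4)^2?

-sqrt(2)/4

Use the known series and substitute for the argument.
F(pi/4) = sqrt(2)/2
F′(pi/4) = -sqrt(2)/2
F′′(pi/4) = -sqrt(2)/2
So c_2 = F′′(pi/4)/2! = -sqrt(2)/4.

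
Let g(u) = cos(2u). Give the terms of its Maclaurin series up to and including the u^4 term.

2*u^4/3 - 2*u^2 + 1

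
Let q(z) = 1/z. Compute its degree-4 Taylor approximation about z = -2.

-(z + 2)^4/32 - (z + 2)^3/16 - (z + 2)^2/8 - (z + 2)/4 - 1/2

[(z + 2)^0] = -1/2;  [(z + 2)^1] = -1/4;  [(z + 2)^2] = -1/8;  [(z + 2)^3] = -1/16;  [(z + 2)^4] = -1/32.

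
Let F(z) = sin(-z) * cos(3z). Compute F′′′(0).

28

Write out both Maclaurin series and multiply, keeping only the needed powers.
The coefficient of z^3 in the expansion is 14/3, so F′′′(0) = 3! * (14/3) = 28.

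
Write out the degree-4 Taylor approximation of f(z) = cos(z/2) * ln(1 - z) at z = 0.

-3*z^4/16 - 5*z^3/24 - z^2/2 - z

Take the Cauchy product of the two expansions.
f(0) = 0
f′(0) = -1
f′′(0) = -1
f′′′(0) = -5/4
f^(4)(0) = -9/2
Then c_k = f^(k)(0)/k! gives each Taylor coefficient.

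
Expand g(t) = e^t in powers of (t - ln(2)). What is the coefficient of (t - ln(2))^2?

g(ln(2)) = 2
g′(ln(2)) = 2
g′′(ln(2)) = 2
Then c_k = g^(k)(ln(2))/k! gives each Taylor coefficient.

1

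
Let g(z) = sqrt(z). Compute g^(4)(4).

From the series, [(z - 4)^4] g = -5/16384; multiply by 4! = 24 to get -15/2048.

-15/2048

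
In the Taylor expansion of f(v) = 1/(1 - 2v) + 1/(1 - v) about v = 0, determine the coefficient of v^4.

Add the two expansions coefficient-wise.
f(0) = 2
f′(0) = 3
f′′(0) = 10
f′′′(0) = 54
f^(4)(0) = 408
Dividing each by k! gives the coefficients c_0, ..., c_4.

17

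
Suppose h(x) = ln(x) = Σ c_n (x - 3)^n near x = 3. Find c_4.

-1/324

h(3) = ln(3)
h′(3) = 1/3
h′′(3) = -1/9
h′′′(3) = 2/27
h^(4)(3) = -2/27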